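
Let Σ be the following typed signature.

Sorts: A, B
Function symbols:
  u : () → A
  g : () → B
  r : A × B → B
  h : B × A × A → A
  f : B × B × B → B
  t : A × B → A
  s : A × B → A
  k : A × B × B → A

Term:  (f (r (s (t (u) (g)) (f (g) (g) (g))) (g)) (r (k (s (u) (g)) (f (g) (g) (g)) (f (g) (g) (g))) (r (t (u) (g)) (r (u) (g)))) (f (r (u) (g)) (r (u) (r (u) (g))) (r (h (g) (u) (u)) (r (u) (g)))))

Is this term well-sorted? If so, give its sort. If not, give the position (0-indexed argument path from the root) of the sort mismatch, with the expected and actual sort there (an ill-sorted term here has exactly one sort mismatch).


        (u) : A
        (g) : B
      (t (u) (g)) : A
        (g) : B
        (g) : B
        (g) : B
      (f (g) (g) (g)) : B
    (s (t (u) (g)) (f (g) (g) (g))) : A
    (g) : B
  (r (s (t (u) (g)) (f (g) (g) (g))) (g)) : B
        (u) : A
        (g) : B
      (s (u) (g)) : A
        (g) : B
        (g) : B
        (g) : B
      (f (g) (g) (g)) : B
        (g) : B
        (g) : B
        (g) : B
      (f (g) (g) (g)) : B
    (k (s (u) (g)) (f (g) (g) (g)) (f (g) (g) (g))) : A
        (u) : A
        (g) : B
      (t (u) (g)) : A
        (u) : A
        (g) : B
      (r (u) (g)) : B
    (r (t (u) (g)) (r (u) (g))) : B
  (r (k (s (u) (g)) (f (g) (g) (g)) (f (g) (g) (g))) (r (t (u) (g)) (r (u) (g)))) : B
      (u) : A
      (g) : B
    (r (u) (g)) : B
      (u) : A
        (u) : A
        (g) : B
      (r (u) (g)) : B
    (r (u) (r (u) (g))) : B
        (g) : B
        (u) : A
        (u) : A
      (h (g) (u) (u)) : A
        (u) : A
        (g) : B
      (r (u) (g)) : B
    (r (h (g) (u) (u)) (r (u) (g))) : B
  (f (r (u) (g)) (r (u) (r (u) (g))) (r (h (g) (u) (u)) (r (u) (g)))) : B
(f (r (s (t (u) (g)) (f (g) (g) (g))) (g)) (r (k (s (u) (g)) (f (g) (g) (g)) (f (g) (g) (g))) (r (t (u) (g)) (r (u) (g)))) (f (r (u) (g)) (r (u) (r (u) (g))) (r (h (g) (u) (u)) (r (u) (g))))) : B

well-sorted; sort = B


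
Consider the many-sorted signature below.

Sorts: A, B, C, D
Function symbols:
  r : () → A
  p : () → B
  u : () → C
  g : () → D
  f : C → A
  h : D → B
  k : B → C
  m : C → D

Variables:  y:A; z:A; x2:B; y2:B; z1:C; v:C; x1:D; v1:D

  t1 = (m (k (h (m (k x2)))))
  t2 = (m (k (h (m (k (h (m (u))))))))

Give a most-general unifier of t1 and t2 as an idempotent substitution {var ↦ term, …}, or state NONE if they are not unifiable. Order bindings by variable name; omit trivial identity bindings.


{x2 ↦ (h (m (u)))}


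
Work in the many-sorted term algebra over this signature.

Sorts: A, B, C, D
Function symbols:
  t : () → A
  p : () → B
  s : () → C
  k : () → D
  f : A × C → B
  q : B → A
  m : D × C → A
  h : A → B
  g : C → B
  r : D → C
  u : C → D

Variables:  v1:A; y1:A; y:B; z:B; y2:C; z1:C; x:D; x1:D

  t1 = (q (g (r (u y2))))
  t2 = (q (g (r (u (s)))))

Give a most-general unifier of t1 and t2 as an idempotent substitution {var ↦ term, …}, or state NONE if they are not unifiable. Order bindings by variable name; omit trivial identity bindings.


{y2 ↦ (s)}


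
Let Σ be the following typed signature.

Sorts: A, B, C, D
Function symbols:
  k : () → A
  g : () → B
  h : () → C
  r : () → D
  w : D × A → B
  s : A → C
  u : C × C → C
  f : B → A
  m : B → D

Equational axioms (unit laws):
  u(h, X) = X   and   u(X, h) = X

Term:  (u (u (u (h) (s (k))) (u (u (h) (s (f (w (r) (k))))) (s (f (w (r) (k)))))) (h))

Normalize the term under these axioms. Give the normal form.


1. (u (u (u (h) (s (k))) (u (u (h) (s (f (w (r) (k))))) (s (f (w (r) (k)))))) (h))  →  (u (u (h) (s (k))) (u (u (h) (s (f (w (r) (k))))) (s (f (w (r) (k))))))
2. (u (u (h) (s (k))) (u (u (h) (s (f (w (r) (k))))) (s (f (w (r) (k))))))  →  (u (s (k)) (u (u (h) (s (f (w (r) (k))))) (s (f (w (r) (k))))))
3. (u (s (k)) (u (u (h) (s (f (w (r) (k))))) (s (f (w (r) (k))))))  →  (u (s (k)) (u (s (f (w (r) (k)))) (s (f (w (r) (k))))))

normal form = (u (s (k)) (u (s (f (w (r) (k)))) (s (f (w (r) (k))))))


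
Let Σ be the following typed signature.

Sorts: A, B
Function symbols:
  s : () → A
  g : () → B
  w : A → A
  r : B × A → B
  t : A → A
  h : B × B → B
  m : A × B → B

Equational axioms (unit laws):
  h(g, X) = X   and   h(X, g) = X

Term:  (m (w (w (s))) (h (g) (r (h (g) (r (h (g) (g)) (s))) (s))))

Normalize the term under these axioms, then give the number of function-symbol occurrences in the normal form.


1. (m (w (w (s))) (h (g) (r (h (g) (r (h (g) (g)) (s))) (s))))  →  (m (w (w (s))) (r (h (g) (r (h (g) (g)) (s))) (s)))
2. (m (w (w (s))) (r (h (g) (r (h (g) (g)) (s))) (s)))  →  (m (w (w (s))) (r (r (h (g) (g)) (s)) (s)))
3. (m (w (w (s))) (r (r (h (g) (g)) (s)) (s)))  →  (m (w (w (s))) (r (r (g) (s)) (s)))
normal form: (m (w (w (s))) (r (r (g) (s)) (s)))

size = 9


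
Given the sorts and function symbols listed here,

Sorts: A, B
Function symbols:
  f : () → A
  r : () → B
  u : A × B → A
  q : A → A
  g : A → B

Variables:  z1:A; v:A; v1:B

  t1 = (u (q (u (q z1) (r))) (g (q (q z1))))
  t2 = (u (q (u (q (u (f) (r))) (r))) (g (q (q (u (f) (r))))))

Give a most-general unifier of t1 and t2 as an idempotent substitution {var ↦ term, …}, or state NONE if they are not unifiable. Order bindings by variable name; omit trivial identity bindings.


{z1 ↦ (u (f) (r))}


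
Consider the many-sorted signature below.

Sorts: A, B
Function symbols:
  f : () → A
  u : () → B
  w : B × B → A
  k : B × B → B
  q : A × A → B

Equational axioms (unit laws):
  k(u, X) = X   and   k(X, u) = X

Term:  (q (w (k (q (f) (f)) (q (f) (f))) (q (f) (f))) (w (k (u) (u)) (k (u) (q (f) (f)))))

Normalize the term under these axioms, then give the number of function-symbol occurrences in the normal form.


1. (q (w (k (q (f) (f)) (q (f) (f))) (q (f) (f))) (w (k (u) (u)) (k (u) (q (f) (f)))))  →  (q (w (k (q (f) (f)) (q (f) (f))) (q (f) (f))) (w (u) (k (u) (q (f) (f)))))
2. (q (w (k (q (f) (f)) (q (f) (f))) (q (f) (f))) (w (u) (k (u) (q (f) (f)))))  →  (q (w (k (q (f) (f)) (q (f) (f))) (q (f) (f))) (w (u) (q (f) (f))))
normal form: (q (w (k (q (f) (f)) (q (f) (f))) (q (f) (f))) (w (u) (q (f) (f))))

size = 17


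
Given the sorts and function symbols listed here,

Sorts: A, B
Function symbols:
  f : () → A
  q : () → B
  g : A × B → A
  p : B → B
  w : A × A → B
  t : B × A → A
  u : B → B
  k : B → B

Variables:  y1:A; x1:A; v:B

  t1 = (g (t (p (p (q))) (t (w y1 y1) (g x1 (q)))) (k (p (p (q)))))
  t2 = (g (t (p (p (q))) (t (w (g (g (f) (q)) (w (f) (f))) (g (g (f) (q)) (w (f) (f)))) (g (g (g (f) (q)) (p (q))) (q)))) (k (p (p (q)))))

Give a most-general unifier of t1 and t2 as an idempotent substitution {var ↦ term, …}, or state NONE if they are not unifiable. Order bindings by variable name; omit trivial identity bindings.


{x1 ↦ (g (g (f) (q)) (p (q))), y1 ↦ (g (g (f) (q)) (w (f) (f)))}


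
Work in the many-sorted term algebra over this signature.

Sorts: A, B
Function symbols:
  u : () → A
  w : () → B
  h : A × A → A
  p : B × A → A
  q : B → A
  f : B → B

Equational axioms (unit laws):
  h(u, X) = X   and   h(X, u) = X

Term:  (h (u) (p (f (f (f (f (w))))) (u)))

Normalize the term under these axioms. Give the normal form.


normal form = (p (f (f (f (f (w))))) (u))

1. (h (u) (p (f (f (f (f (w))))) (u)))  →  (p (f (f (f (f (w))))) (u))


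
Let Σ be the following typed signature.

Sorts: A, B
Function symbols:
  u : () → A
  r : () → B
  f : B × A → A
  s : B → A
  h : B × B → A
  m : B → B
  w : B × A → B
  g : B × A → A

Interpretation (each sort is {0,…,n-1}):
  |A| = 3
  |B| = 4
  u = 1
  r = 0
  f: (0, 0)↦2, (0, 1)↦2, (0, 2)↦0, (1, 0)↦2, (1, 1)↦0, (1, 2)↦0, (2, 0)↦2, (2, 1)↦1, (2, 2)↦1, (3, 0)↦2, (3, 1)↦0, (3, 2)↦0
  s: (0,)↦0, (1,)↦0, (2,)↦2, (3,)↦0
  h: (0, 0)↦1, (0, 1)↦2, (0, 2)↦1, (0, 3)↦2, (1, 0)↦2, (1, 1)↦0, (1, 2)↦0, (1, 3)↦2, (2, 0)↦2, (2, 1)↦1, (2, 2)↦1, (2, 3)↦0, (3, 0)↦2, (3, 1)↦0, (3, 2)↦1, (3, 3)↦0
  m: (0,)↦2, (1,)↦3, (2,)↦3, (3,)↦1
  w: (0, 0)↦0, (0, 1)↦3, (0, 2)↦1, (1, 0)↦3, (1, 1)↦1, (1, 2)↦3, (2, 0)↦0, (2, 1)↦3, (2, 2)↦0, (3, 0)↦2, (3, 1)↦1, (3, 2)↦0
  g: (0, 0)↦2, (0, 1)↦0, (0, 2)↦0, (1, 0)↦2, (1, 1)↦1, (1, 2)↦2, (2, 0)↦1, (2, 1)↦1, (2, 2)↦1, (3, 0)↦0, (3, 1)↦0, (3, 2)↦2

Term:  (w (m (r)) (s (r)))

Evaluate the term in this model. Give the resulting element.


value = 0

  r = 0
  (m (r)) = m(0,) = 2
  r = 0
  (s (r)) = s(0,) = 0
  (w (m (r)) (s (r))) = w(2, 0) = 0


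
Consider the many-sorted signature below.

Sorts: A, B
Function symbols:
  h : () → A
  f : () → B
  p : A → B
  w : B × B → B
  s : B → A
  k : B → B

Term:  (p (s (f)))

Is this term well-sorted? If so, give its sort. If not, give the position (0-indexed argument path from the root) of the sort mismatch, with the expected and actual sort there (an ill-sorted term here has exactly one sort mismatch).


    (f) : B
  (s (f)) : A
(p (s (f))) : B

well-sorted; sort = B


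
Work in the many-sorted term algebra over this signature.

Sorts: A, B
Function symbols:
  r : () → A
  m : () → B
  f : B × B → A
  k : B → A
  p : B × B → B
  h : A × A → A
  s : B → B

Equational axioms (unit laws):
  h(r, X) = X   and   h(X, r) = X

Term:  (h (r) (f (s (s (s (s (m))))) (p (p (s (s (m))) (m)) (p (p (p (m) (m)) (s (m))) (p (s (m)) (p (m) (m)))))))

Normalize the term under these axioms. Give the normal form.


normal form = (f (s (s (s (s (m))))) (p (p (s (s (m))) (m)) (p (p (p (m) (m)) (s (m))) (p (s (m)) (p (m) (m))))))

1. (h (r) (f (s (s (s (s (m))))) (p (p (s (s (m))) (m)) (p (p (p (m) (m)) (s (m))) (p (s (m)) (p (m) (m)))))))  →  (f (s (s (s (s (m))))) (p (p (s (s (m))) (m)) (p (p (p (m) (m)) (s (m))) (p (s (m)) (p (m) (m))))))


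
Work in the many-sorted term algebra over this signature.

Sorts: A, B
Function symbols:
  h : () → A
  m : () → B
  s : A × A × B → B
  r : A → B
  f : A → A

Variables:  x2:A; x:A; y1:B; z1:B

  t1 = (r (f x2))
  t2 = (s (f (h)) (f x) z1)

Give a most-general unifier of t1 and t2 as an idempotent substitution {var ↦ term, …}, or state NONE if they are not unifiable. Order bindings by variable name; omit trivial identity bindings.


head clash or occurs-check failure — not unifiable

NONE (not unifiable)


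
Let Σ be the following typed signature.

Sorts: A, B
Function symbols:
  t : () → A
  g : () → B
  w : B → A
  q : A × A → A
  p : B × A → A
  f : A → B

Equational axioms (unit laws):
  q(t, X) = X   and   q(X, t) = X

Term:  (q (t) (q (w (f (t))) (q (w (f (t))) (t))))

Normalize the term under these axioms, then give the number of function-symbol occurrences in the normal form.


1. (q (t) (q (w (f (t))) (q (w (f (t))) (t))))  →  (q (w (f (t))) (q (w (f (t))) (t)))
2. (q (w (f (t))) (q (w (f (t))) (t)))  →  (q (w (f (t))) (w (f (t))))
normal form: (q (w (f (t))) (w (f (t))))

size = 7


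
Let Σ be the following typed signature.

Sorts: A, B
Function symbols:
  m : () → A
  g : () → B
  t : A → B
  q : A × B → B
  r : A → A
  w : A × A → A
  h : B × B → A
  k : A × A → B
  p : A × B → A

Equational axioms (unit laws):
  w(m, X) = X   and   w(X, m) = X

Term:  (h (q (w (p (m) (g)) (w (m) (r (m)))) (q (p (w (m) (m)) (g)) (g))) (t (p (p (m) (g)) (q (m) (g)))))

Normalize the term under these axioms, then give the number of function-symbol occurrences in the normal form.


1. (h (q (w (p (m) (g)) (w (m) (r (m)))) (q (p (w (m) (m)) (g)) (g))) (t (p (p (m) (g)) (q (m) (g)))))  →  (h (q (w (p (m) (g)) (r (m))) (q (p (w (m) (m)) (g)) (g))) (t (p (p (m) (g)) (q (m) (g)))))
2. (h (q (w (p (m) (g)) (r (m))) (q (p (w (m) (m)) (g)) (g))) (t (p (p (m) (g)) (q (m) (g)))))  →  (h (q (w (p (m) (g)) (r (m))) (q (p (m) (g)) (g))) (t (p (p (m) (g)) (q (m) (g)))))
normal form: (h (q (w (p (m) (g)) (r (m))) (q (p (m) (g)) (g))) (t (p (p (m) (g)) (q (m) (g)))))

size = 21


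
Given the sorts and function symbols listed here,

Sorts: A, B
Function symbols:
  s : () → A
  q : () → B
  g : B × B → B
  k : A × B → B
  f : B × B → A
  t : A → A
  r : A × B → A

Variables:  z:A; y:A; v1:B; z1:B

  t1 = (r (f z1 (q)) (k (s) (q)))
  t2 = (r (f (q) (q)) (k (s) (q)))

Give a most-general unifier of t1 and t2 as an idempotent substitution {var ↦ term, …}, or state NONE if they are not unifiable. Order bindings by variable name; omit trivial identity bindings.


{z1 ↦ (q)}


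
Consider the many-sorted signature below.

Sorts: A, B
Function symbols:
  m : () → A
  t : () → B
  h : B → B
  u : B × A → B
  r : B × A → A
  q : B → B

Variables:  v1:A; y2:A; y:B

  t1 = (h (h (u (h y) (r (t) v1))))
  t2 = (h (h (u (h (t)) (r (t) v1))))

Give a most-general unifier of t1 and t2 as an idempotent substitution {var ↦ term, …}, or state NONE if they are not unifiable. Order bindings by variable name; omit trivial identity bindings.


{y ↦ (t)}


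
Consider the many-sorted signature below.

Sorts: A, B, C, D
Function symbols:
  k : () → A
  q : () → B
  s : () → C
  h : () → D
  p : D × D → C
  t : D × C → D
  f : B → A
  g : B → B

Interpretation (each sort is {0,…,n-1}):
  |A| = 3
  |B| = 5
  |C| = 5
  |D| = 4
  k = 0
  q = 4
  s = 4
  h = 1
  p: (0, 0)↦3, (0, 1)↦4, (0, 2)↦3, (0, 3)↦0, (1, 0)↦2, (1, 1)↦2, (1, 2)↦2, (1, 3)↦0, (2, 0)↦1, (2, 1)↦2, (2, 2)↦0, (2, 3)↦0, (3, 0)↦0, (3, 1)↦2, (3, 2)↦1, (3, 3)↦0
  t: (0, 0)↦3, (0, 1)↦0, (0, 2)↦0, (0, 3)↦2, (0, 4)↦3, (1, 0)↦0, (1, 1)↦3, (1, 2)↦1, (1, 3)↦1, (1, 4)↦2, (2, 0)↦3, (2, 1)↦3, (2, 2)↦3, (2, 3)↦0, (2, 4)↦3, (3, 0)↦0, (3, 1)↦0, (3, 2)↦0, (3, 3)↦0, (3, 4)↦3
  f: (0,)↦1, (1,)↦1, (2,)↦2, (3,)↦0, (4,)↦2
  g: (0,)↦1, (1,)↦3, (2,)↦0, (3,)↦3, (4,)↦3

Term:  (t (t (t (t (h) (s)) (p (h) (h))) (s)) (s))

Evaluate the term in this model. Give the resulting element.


value = 3

  h = 1
  s = 4
  (t (h) (s)) = t(1, 4) = 2
  h = 1
  h = 1
  (p (h) (h)) = p(1, 1) = 2
  (t (t (h) (s)) (p (h) (h))) = t(2, 2) = 3
  s = 4
  (t (t (t (h) (s)) (p (h) (h))) (s)) = t(3, 4) = 3
  s = 4
  (t (t (t (t (h) (s)) (p (h) (h))) (s)) (s)) = t(3, 4) = 3


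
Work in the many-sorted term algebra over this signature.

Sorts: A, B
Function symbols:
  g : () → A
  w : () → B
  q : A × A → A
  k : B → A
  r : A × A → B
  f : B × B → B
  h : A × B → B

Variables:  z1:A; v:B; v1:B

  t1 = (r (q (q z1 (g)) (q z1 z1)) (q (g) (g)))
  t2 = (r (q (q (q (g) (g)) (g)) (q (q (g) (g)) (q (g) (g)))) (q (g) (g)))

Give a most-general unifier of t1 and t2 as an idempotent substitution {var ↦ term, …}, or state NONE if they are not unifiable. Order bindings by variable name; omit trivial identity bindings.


{z1 ↦ (q (g) (g))}


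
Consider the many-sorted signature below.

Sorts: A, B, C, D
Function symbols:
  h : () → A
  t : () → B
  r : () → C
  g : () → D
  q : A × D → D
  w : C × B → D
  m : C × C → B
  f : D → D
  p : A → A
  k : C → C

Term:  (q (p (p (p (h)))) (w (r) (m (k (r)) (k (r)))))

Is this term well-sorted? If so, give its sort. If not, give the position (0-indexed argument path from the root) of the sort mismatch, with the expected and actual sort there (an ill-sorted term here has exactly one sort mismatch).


        (h) : A
      (p (h)) : A
    (p (p (h))) : A
  (p (p (p (h)))) : A
    (r) : C
        (r) : C
      (k (r)) : C
        (r) : C
      (k (r)) : C
    (m (k (r)) (k (r))) : B
  (w (r) (m (k (r)) (k (r)))) : D
(q (p (p (p (h)))) (w (r) (m (k (r)) (k (r))))) : D

well-sorted; sort = D


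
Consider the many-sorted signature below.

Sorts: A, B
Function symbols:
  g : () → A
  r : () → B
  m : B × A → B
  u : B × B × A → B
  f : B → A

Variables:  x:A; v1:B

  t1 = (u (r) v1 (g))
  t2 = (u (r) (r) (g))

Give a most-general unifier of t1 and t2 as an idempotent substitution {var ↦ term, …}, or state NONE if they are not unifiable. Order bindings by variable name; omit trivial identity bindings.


{v1 ↦ (r)}


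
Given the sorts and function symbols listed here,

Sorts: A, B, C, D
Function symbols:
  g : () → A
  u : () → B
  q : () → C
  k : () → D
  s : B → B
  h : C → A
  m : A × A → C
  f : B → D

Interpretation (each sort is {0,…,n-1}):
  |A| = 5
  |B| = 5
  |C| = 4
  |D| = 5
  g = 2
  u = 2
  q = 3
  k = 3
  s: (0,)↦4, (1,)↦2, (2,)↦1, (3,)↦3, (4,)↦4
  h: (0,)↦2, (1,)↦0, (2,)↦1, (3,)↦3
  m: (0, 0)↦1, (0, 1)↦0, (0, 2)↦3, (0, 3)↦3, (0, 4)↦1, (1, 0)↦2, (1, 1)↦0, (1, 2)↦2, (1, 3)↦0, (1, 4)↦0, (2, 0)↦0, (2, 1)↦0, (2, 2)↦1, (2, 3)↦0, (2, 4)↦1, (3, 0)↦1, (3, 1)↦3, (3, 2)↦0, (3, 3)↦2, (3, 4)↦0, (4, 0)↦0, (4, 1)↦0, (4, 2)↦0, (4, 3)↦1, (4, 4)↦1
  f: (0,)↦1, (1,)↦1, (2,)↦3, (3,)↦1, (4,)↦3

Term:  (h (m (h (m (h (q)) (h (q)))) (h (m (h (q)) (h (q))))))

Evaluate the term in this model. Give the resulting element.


value = 2

  q = 3
  (h (q)) = h(3,) = 3
  q = 3
  (h (q)) = h(3,) = 3
  (m (h (q)) (h (q))) = m(3, 3) = 2
  (h (m (h (q)) (h (q)))) = h(2,) = 1
  q = 3
  (h (q)) = h(3,) = 3
  q = 3
  (h (q)) = h(3,) = 3
  (m (h (q)) (h (q))) = m(3, 3) = 2
  (h (m (h (q)) (h (q)))) = h(2,) = 1
  (m (h (m (h (q)) (h (q)))) (h (m (h (q)) (h (q))))) = m(1, 1) = 0
  (h (m (h (m (h (q)) (h (q)))) (h (m (h (q)) (h (q)))))) = h(0,) = 2


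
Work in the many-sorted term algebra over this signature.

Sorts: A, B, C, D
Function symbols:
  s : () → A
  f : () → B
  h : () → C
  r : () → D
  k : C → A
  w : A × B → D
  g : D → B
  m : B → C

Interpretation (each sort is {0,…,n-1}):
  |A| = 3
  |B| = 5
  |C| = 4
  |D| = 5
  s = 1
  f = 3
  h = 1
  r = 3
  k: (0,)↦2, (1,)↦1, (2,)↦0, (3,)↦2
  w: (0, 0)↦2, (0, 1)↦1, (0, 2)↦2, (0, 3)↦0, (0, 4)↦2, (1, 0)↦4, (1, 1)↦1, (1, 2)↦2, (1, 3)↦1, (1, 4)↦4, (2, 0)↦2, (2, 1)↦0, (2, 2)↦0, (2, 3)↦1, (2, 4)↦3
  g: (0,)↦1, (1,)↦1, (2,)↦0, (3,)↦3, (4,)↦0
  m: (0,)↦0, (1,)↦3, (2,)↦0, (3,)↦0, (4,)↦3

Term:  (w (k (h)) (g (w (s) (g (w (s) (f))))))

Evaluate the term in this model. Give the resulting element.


value = 1

  h = 1
  (k (h)) = k(1,) = 1
  s = 1
  s = 1
  f = 3
  (w (s) (f)) = w(1, 3) = 1
  (g (w (s) (f))) = g(1,) = 1
  (w (s) (g (w (s) (f)))) = w(1, 1) = 1
  (g (w (s) (g (w (s) (f))))) = g(1,) = 1
  (w (k (h)) (g (w (s) (g (w (s) (f)))))) = w(1, 1) = 1


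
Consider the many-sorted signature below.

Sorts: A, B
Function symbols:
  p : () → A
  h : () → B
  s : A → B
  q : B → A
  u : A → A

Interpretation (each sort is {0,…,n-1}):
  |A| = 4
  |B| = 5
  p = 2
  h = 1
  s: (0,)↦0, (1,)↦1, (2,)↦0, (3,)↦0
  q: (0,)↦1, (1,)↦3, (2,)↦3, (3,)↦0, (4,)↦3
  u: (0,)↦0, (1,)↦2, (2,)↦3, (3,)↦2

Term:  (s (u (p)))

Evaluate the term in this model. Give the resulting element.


  p = 2
  (u (p)) = u(2,) = 3
  (s (u (p))) = s(3,) = 0

value = 0


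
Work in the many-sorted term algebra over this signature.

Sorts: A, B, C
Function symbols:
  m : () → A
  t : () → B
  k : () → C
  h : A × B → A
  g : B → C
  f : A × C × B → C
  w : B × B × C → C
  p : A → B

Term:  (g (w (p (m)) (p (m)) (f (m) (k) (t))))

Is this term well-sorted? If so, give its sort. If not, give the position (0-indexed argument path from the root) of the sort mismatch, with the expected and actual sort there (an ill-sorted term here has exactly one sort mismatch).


      (m) : A
    (p (m)) : B
      (m) : A
    (p (m)) : B
      (m) : A
      (k) : C
      (t) : B
    (f (m) (k) (t)) : C
  (w (p (m)) (p (m)) (f (m) (k) (t))) : C
(g (w (p (m)) (p (m)) (f (m) (k) (t)))) : ✗ arg 0 at [0] has sort C, expected B

ill-sorted at position [0]: expected B, got C


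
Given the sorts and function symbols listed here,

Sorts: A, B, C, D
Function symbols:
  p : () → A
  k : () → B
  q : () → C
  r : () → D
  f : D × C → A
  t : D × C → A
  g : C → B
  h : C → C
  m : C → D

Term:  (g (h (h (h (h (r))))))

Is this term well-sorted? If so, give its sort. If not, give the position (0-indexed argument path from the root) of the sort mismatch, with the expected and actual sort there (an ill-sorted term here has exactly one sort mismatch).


          (r) : D
        (h (r)) : ✗ arg 0 at [0, 0, 0, 0, 0] has sort D, expected C

ill-sorted at position [0, 0, 0, 0, 0]: expected C, got D


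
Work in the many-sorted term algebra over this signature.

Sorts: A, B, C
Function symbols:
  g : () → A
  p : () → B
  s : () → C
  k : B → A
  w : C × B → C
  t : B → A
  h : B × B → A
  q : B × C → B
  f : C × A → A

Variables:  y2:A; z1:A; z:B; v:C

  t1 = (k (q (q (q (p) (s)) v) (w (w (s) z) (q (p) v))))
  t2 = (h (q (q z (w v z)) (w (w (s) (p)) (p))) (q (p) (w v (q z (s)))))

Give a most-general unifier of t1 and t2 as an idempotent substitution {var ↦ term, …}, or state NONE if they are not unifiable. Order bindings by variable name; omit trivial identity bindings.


NONE (not unifiable)

head clash or occurs-check failure — not unifiable


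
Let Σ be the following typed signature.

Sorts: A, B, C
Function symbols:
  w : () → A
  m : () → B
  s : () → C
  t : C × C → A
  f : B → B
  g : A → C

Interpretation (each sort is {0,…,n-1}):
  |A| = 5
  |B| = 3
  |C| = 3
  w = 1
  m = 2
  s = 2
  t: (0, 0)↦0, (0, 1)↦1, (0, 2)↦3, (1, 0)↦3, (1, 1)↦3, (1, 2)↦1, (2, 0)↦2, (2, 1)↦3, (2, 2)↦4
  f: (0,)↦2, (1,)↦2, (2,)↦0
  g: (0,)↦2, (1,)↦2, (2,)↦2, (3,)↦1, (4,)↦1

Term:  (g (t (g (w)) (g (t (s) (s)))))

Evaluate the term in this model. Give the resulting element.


value = 1

  w = 1
  (g (w)) = g(1,) = 2
  s = 2
  s = 2
  (t (s) (s)) = t(2, 2) = 4
  (g (t (s) (s))) = g(4,) = 1
  (t (g (w)) (g (t (s) (s)))) = t(2, 1) = 3
  (g (t (g (w)) (g (t (s) (s))))) = g(3,) = 1


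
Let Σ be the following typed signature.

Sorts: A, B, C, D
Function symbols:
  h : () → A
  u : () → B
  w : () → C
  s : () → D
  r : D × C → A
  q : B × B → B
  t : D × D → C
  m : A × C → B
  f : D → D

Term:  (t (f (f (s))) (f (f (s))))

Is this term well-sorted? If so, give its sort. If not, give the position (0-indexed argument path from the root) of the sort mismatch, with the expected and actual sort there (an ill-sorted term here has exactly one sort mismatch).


well-sorted; sort = C

      (s) : D
    (f (s)) : D
  (f (f (s))) : D
      (s) : D
    (f (s)) : D
  (f (f (s))) : D
(t (f (f (s))) (f (f (s)))) : C


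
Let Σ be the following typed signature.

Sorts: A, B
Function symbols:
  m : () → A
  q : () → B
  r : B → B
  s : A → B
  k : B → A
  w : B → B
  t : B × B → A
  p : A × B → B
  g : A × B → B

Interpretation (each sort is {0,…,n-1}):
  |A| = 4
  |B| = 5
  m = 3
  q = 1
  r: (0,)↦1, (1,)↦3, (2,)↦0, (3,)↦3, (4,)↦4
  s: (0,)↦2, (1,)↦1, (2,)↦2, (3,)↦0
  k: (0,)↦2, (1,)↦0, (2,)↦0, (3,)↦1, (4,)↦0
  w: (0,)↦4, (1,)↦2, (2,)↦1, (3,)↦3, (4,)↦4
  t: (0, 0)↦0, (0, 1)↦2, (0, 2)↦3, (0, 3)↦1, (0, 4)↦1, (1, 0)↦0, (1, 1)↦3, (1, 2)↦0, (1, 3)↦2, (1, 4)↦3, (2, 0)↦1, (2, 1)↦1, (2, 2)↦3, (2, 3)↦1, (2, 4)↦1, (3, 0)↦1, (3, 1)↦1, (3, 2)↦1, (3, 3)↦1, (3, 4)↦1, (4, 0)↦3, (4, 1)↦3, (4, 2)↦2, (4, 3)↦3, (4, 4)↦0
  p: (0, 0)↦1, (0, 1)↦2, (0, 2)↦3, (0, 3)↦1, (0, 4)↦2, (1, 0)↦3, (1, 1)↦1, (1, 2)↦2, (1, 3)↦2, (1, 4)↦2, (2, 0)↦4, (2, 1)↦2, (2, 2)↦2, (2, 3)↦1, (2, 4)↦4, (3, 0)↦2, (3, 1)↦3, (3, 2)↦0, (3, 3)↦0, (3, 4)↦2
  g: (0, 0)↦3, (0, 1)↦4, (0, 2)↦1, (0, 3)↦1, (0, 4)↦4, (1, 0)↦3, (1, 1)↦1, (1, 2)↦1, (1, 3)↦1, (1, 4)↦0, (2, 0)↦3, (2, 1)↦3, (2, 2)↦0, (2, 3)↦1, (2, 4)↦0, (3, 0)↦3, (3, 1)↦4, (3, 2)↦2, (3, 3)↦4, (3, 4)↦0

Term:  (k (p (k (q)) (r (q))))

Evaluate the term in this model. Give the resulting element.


  q = 1
  (k (q)) = k(1,) = 0
  q = 1
  (r (q)) = r(1,) = 3
  (p (k (q)) (r (q))) = p(0, 3) = 1
  (k (p (k (q)) (r (q)))) = k(1,) = 0

value = 0


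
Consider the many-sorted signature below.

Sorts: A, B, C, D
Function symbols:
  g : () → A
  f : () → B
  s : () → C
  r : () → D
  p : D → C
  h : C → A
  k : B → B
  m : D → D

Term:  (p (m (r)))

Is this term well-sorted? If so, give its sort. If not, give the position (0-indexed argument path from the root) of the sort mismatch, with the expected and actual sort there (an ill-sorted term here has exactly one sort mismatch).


well-sorted; sort = C

    (r) : D
  (m (r)) : D
(p (m (r))) : C


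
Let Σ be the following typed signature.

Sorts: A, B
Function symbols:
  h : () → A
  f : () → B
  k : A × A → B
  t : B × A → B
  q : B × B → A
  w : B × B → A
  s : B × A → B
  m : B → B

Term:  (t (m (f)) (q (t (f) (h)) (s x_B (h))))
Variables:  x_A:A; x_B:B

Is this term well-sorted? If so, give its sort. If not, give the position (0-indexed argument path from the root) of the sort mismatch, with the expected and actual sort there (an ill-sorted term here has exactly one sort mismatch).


well-sorted; sort = B

    (f) : B
  (m (f)) : B
      (f) : B
      (h) : A
    (t (f) (h)) : B
      x_B : B
      (h) : A
    (s x_B (h)) : B
  (q (t (f) (h)) (s x_B (h))) : A
(t (m (f)) (q (t (f) (h)) (s x_B (h)))) : B


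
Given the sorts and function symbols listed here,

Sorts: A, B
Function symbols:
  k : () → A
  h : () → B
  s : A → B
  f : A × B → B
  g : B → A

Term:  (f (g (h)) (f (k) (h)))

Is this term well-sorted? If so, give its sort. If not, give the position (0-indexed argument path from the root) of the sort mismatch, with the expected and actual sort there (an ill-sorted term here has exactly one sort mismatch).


well-sorted; sort = B

    (h) : B
  (g (h)) : A
    (k) : A
    (h) : B
  (f (k) (h)) : B
(f (g (h)) (f (k) (h))) : B


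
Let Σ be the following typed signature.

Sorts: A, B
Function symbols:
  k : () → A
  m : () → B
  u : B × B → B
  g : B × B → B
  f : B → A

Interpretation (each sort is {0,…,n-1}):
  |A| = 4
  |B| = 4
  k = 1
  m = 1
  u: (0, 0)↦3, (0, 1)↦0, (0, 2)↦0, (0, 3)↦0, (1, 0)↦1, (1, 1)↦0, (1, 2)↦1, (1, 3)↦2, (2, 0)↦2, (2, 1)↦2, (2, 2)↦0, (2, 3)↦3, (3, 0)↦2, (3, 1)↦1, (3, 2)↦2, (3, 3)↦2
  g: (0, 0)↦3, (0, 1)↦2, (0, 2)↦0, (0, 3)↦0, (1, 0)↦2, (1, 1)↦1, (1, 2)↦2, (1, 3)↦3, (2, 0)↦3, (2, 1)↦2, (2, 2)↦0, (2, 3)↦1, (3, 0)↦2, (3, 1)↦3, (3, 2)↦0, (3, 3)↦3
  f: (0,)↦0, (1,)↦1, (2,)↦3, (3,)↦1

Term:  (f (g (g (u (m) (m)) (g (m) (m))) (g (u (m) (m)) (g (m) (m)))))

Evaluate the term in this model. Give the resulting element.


value = 0

  m = 1
  m = 1
  (u (m) (m)) = u(1, 1) = 0
  m = 1
  m = 1
  (g (m) (m)) = g(1, 1) = 1
  (g (u (m) (m)) (g (m) (m))) = g(0, 1) = 2
  m = 1
  m = 1
  (u (m) (m)) = u(1, 1) = 0
  m = 1
  m = 1
  (g (m) (m)) = g(1, 1) = 1
  (g (u (m) (m)) (g (m) (m))) = g(0, 1) = 2
  (g (g (u (m) (m)) (g (m) (m))) (g (u (m) (m)) (g (m) (m)))) = g(2, 2) = 0
  (f (g (g (u (m) (m)) (g (m) (m))) (g (u (m) (m)) (g (m) (m))))) = f(0,) = 0


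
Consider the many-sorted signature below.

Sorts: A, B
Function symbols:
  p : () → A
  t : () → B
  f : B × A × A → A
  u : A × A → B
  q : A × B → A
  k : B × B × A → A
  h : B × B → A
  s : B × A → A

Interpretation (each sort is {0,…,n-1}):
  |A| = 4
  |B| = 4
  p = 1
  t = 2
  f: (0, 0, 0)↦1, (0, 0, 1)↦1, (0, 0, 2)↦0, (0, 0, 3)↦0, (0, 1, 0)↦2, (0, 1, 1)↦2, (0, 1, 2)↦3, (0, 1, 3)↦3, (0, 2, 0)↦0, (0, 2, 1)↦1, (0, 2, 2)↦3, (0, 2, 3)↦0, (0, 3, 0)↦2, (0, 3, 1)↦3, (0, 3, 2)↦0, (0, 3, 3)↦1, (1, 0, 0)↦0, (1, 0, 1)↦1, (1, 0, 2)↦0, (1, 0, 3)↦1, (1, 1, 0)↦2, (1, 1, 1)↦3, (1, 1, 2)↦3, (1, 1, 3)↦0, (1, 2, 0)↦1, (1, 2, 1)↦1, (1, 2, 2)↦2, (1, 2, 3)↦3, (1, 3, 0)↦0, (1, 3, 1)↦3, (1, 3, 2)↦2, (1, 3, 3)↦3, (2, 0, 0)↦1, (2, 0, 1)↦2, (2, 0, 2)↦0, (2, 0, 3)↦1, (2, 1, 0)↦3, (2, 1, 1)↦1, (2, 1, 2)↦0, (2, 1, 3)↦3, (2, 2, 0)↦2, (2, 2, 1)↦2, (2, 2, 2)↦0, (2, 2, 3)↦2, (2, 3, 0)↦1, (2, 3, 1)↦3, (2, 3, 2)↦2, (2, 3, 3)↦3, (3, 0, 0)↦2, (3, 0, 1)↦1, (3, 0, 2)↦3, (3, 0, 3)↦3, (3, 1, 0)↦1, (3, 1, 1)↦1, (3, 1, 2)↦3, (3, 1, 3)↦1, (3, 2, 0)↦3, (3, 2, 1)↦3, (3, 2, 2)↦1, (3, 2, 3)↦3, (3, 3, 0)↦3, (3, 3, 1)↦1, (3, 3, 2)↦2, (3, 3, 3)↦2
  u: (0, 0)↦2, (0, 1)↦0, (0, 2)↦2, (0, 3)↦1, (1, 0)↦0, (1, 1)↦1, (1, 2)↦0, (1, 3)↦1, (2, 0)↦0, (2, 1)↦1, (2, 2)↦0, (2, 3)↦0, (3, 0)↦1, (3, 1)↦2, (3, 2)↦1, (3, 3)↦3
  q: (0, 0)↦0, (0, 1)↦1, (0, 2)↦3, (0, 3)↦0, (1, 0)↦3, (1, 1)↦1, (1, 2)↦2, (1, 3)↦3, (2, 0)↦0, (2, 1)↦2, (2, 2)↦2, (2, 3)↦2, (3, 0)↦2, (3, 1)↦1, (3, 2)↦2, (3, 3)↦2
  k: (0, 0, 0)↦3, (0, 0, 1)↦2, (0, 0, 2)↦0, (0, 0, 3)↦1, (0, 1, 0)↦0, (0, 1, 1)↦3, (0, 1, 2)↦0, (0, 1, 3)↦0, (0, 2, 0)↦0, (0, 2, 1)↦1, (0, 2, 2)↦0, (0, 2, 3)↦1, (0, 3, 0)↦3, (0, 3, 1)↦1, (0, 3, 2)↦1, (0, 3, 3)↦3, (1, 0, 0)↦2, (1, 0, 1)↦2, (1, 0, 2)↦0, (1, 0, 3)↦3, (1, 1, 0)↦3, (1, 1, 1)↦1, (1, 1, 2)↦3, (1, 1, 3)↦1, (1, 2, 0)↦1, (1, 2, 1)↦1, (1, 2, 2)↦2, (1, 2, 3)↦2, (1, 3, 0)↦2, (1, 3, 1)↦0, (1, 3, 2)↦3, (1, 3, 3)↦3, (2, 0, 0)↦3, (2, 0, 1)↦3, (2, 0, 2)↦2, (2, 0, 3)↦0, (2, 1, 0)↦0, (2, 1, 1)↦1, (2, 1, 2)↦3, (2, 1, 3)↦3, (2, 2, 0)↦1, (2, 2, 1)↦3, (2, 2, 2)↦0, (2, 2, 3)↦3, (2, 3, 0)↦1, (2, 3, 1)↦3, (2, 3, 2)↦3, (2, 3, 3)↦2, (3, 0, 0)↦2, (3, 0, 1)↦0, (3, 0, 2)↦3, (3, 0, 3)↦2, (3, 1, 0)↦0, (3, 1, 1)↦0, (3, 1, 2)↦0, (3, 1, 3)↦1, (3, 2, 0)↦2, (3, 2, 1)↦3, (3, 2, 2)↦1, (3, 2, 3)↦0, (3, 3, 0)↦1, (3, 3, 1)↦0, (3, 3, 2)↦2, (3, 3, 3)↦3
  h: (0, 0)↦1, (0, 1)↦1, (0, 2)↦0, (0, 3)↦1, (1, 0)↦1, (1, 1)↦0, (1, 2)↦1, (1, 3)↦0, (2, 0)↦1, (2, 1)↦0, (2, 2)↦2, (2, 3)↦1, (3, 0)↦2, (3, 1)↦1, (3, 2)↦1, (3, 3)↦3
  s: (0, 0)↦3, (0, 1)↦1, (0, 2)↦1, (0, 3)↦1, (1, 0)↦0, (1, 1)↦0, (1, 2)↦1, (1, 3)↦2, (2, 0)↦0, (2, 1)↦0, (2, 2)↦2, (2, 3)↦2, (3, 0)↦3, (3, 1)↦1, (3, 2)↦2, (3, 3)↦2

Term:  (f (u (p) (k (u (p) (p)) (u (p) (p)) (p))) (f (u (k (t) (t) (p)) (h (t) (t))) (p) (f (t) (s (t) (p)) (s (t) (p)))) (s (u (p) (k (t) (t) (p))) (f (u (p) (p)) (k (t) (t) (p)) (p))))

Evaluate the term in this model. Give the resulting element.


  p = 1
  p = 1
  p = 1
  (u (p) (p)) = u(1, 1) = 1
  p = 1
  p = 1
  (u (p) (p)) = u(1, 1) = 1
  p = 1
  (k (u (p) (p)) (u (p) (p)) (p)) = k(1, 1, 1) = 1
  (u (p) (k (u (p) (p)) (u (p) (p)) (p))) = u(1, 1) = 1
  t = 2
  t = 2
  p = 1
  (k (t) (t) (p)) = k(2, 2, 1) = 3
  t = 2
  t = 2
  (h (t) (t)) = h(2, 2) = 2
  (u (k (t) (t) (p)) (h (t) (t))) = u(3, 2) = 1
  p = 1
  t = 2
  t = 2
  p = 1
  (s (t) (p)) = s(2, 1) = 0
  t = 2
  p = 1
  (s (t) (p)) = s(2, 1) = 0
  (f (t) (s (t) (p)) (s (t) (p))) = f(2, 0, 0) = 1
  (f (u (k (t) (t) (p)) (h (t) (t))) (p) (f (t) (s (t) (p)) (s (t) (p)))) = f(1, 1, 1) = 3
  p = 1
  t = 2
  t = 2
  p = 1
  (k (t) (t) (p)) = k(2, 2, 1) = 3
  (u (p) (k (t) (t) (p))) = u(1, 3) = 1
  p = 1
  p = 1
  (u (p) (p)) = u(1, 1) = 1
  t = 2
  t = 2
  p = 1
  (k (t) (t) (p)) = k(2, 2, 1) = 3
  p = 1
  (f (u (p) (p)) (k (t) (t) (p)) (p)) = f(1, 3, 1) = 3
  (s (u (p) (k (t) (t) (p))) (f (u (p) (p)) (k (t) (t) (p)) (p))) = s(1, 3) = 2
  (f (u (p) (k (u (p) (p)) (u (p) (p)) (p))) (f (u (k (t) (t) (p)) (h (t) (t))) (p) (f (t) (s (t) (p)) (s (t) (p)))) (s (u (p) (k (t) (t) (p))) (f (u (p) (p)) (k (t) (t) (p)) (p)))) = f(1, 3, 2) = 2

value = 2


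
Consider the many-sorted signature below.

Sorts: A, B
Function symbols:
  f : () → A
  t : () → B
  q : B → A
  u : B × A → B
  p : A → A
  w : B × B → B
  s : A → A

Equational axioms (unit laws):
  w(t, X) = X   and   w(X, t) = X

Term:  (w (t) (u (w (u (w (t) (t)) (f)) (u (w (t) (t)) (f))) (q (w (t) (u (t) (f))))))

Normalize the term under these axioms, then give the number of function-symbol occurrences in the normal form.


size = 12

1. (w (t) (u (w (u (w (t) (t)) (f)) (u (w (t) (t)) (f))) (q (w (t) (u (t) (f))))))  →  (u (w (u (w (t) (t)) (f)) (u (w (t) (t)) (f))) (q (w (t) (u (t) (f)))))
2. (u (w (u (w (t) (t)) (f)) (u (w (t) (t)) (f))) (q (w (t) (u (t) (f)))))  →  (u (w (u (t) (f)) (u (w (t) (t)) (f))) (q (w (t) (u (t) (f)))))
3. (u (w (u (t) (f)) (u (w (t) (t)) (f))) (q (w (t) (u (t) (f)))))  →  (u (w (u (t) (f)) (u (t) (f))) (q (w (t) (u (t) (f)))))
4. (u (w (u (t) (f)) (u (t) (f))) (q (w (t) (u (t) (f)))))  →  (u (w (u (t) (f)) (u (t) (f))) (q (u (t) (f))))
normal form: (u (w (u (t) (f)) (u (t) (f))) (q (u (t) (f))))


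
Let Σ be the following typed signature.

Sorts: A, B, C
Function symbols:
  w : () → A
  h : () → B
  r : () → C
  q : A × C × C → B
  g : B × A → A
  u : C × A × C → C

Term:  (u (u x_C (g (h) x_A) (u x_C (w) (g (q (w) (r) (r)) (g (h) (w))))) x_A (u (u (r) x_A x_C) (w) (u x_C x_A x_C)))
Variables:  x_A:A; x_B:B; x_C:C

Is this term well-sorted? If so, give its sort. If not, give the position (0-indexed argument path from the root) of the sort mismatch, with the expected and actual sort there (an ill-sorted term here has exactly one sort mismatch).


    x_C : C
      (h) : B
      x_A : A
    (g (h) x_A) : A
      x_C : C
      (w) : A
          (w) : A
          (r) : C
          (r) : C
        (q (w) (r) (r)) : B
          (h) : B
          (w) : A
        (g (h) (w)) : A
      (g (q (w) (r) (r)) (g (h) (w))) : A
    (u x_C (w) (g (q (w) (r) (r)) (g (h) (w)))) : ✗ arg 2 at [0, 2, 2] has sort A, expected C
  x_A : A
      (r) : C
      x_A : A
      x_C : C
    (u (r) x_A x_C) : C
    (w) : A
      x_C : C
      x_A : A
      x_C : C
    (u x_C x_A x_C) : C
  (u (u (r) x_A x_C) (w) (u x_C x_A x_C)) : C

ill-sorted at position [0, 2, 2]: expected C, got A


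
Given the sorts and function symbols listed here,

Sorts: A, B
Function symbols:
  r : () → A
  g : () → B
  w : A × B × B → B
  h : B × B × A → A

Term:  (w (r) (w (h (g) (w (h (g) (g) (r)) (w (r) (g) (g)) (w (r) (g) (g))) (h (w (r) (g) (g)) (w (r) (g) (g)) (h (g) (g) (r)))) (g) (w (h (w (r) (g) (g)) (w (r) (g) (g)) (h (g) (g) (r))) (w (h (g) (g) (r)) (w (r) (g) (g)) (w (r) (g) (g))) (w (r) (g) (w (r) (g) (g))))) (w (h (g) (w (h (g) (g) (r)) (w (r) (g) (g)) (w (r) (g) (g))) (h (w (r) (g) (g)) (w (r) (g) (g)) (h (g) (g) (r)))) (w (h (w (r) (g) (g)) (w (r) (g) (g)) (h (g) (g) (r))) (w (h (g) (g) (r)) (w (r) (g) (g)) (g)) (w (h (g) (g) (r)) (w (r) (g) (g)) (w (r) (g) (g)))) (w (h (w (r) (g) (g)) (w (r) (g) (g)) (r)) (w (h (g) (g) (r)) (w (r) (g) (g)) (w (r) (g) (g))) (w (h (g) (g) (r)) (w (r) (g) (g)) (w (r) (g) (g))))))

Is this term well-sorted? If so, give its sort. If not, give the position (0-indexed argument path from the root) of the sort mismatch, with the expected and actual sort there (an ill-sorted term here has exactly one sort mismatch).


  (r) : A
      (g) : B
          (g) : B
          (g) : B
          (r) : A
        (h (g) (g) (r)) : A
          (r) : A
          (g) : B
          (g) : B
        (w (r) (g) (g)) : B
          (r) : A
          (g) : B
          (g) : B
        (w (r) (g) (g)) : B
      (w (h (g) (g) (r)) (w (r) (g) (g)) (w (r) (g) (g))) : B
          (r) : A
          (g) : B
          (g) : B
        (w (r) (g) (g)) : B
          (r) : A
          (g) : B
          (g) : B
        (w (r) (g) (g)) : B
          (g) : B
          (g) : B
          (r) : A
        (h (g) (g) (r)) : A
      (h (w (r) (g) (g)) (w (r) (g) (g)) (h (g) (g) (r))) : A
    (h (g) (w (h (g) (g) (r)) (w (r) (g) (g)) (w (r) (g) (g))) (h (w (r) (g) (g)) (w (r) (g) (g)) (h (g) (g) (r)))) : A
    (g) : B
          (r) : A
          (g) : B
          (g) : B
        (w (r) (g) (g)) : B
          (r) : A
          (g) : B
          (g) : B
        (w (r) (g) (g)) : B
          (g) : B
          (g) : B
          (r) : A
        (h (g) (g) (r)) : A
      (h (w (r) (g) (g)) (w (r) (g) (g)) (h (g) (g) (r))) : A
          (g) : B
          (g) : B
          (r) : A
        (h (g) (g) (r)) : A
          (r) : A
          (g) : B
          (g) : B
        (w (r) (g) (g)) : B
          (r) : A
          (g) : B
          (g) : B
        (w (r) (g) (g)) : B
      (w (h (g) (g) (r)) (w (r) (g) (g)) (w (r) (g) (g))) : B
        (r) : A
        (g) : B
          (r) : A
          (g) : B
          (g) : B
        (w (r) (g) (g)) : B
      (w (r) (g) (w (r) (g) (g))) : B
    (w (h (w (r) (g) (g)) (w (r) (g) (g)) (h (g) (g) (r))) (w (h (g) (g) (r)) (w (r) (g) (g)) (w (r) (g) (g))) (w (r) (g) (w (r) (g) (g)))) : B
  (w (h (g) (w (h (g) (g) (r)) (w (r) (g) (g)) (w (r) (g) (g))) (h (w (r) (g) (g)) (w (r) (g) (g)) (h (g) (g) (r)))) (g) (w (h (w (r) (g) (g)) (w (r) (g) (g)) (h (g) (g) (r))) (w (h (g) (g) (r)) (w (r) (g) (g)) (w (r) (g) (g))) (w (r) (g) (w (r) (g) (g))))) : B
      (g) : B
          (g) : B
          (g) : B
          (r) : A
        (h (g) (g) (r)) : A
          (r) : A
          (g) : B
          (g) : B
        (w (r) (g) (g)) : B
          (r) : A
          (g) : B
          (g) : B
        (w (r) (g) (g)) : B
      (w (h (g) (g) (r)) (w (r) (g) (g)) (w (r) (g) (g))) : B
          (r) : A
          (g) : B
          (g) : B
        (w (r) (g) (g)) : B
          (r) : A
          (g) : B
          (g) : B
        (w (r) (g) (g)) : B
          (g) : B
          (g) : B
          (r) : A
        (h (g) (g) (r)) : A
      (h (w (r) (g) (g)) (w (r) (g) (g)) (h (g) (g) (r))) : A
    (h (g) (w (h (g) (g) (r)) (w (r) (g) (g)) (w (r) (g) (g))) (h (w (r) (g) (g)) (w (r) (g) (g)) (h (g) (g) (r)))) : A
          (r) : A
          (g) : B
          (g) : B
        (w (r) (g) (g)) : B
          (r) : A
          (g) : B
          (g) : B
        (w (r) (g) (g)) : B
          (g) : B
          (g) : B
          (r) : A
        (h (g) (g) (r)) : A
      (h (w (r) (g) (g)) (w (r) (g) (g)) (h (g) (g) (r))) : A
          (g) : B
          (g) : B
          (r) : A
        (h (g) (g) (r)) : A
          (r) : A
          (g) : B
          (g) : B
        (w (r) (g) (g)) : B
        (g) : B
      (w (h (g) (g) (r)) (w (r) (g) (g)) (g)) : B
          (g) : B
          (g) : B
          (r) : A
        (h (g) (g) (r)) : A
          (r) : A
          (g) : B
          (g) : B
        (w (r) (g) (g)) : B
          (r) : A
          (g) : B
          (g) : B
        (w (r) (g) (g)) : B
      (w (h (g) (g) (r)) (w (r) (g) (g)) (w (r) (g) (g))) : B
    (w (h (w (r) (g) (g)) (w (r) (g) (g)) (h (g) (g) (r))) (w (h (g) (g) (r)) (w (r) (g) (g)) (g)) (w (h (g) (g) (r)) (w (r) (g) (g)) (w (r) (g) (g)))) : B
          (r) : A
          (g) : B
          (g) : B
        (w (r) (g) (g)) : B
          (r) : A
          (g) : B
          (g) : B
        (w (r) (g) (g)) : B
        (r) : A
      (h (w (r) (g) (g)) (w (r) (g) (g)) (r)) : A
          (g) : B
          (g) : B
          (r) : A
        (h (g) (g) (r)) : A
          (r) : A
          (g) : B
          (g) : B
        (w (r) (g) (g)) : B
          (r) : A
          (g) : B
          (g) : B
        (w (r) (g) (g)) : B
      (w (h (g) (g) (r)) (w (r) (g) (g)) (w (r) (g) (g))) : B
          (g) : B
          (g) : B
          (r) : A
        (h (g) (g) (r)) : A
          (r) : A
          (g) : B
          (g) : B
        (w (r) (g) (g)) : B
          (r) : A
          (g) : B
          (g) : B
        (w (r) (g) (g)) : B
      (w (h (g) (g) (r)) (w (r) (g) (g)) (w (r) (g) (g))) : B
    (w (h (w (r) (g) (g)) (w (r) (g) (g)) (r)) (w (h (g) (g) (r)) (w (r) (g) (g)) (w (r) (g) (g))) (w (h (g) (g) (r)) (w (r) (g) (g)) (w (r) (g) (g)))) : B
  (w (h (g) (w (h (g) (g) (r)) (w (r) (g) (g)) (w (r) (g) (g))) (h (w (r) (g) (g)) (w (r) (g) (g)) (h (g) (g) (r)))) (w (h (w (r) (g) (g)) (w (r) (g) (g)) (h (g) (g) (r))) (w (h (g) (g) (r)) (w (r) (g) (g)) (g)) (w (h (g) (g) (r)) (w (r) (g) (g)) (w (r) (g) (g)))) (w (h (w (r) (g) (g)) (w (r) (g) (g)) (r)) (w (h (g) (g) (r)) (w (r) (g) (g)) (w (r) (g) (g))) (w (h (g) (g) (r)) (w (r) (g) (g)) (w (r) (g) (g))))) : B
(w (r) (w (h (g) (w (h (g) (g) (r)) (w (r) (g) (g)) (w (r) (g) (g))) (h (w (r) (g) (g)) (w (r) (g) (g)) (h (g) (g) (r)))) (g) (w (h (w (r) (g) (g)) (w (r) (g) (g)) (h (g) (g) (r))) (w (h (g) (g) (r)) (w (r) (g) (g)) (w (r) (g) (g))) (w (r) (g) (w (r) (g) (g))))) (w (h (g) (w (h (g) (g) (r)) (w (r) (g) (g)) (w (r) (g) (g))) (h (w (r) (g) (g)) (w (r) (g) (g)) (h (g) (g) (r)))) (w (h (w (r) (g) (g)) (w (r) (g) (g)) (h (g) (g) (r))) (w (h (g) (g) (r)) (w (r) (g) (g)) (g)) (w (h (g) (g) (r)) (w (r) (g) (g)) (w (r) (g) (g)))) (w (h (w (r) (g) (g)) (w (r) (g) (g)) (r)) (w (h (g) (g) (r)) (w (r) (g) (g)) (w (r) (g) (g))) (w (h (g) (g) (r)) (w (r) (g) (g)) (w (r) (g) (g)))))) : B

well-sorted; sort = B
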